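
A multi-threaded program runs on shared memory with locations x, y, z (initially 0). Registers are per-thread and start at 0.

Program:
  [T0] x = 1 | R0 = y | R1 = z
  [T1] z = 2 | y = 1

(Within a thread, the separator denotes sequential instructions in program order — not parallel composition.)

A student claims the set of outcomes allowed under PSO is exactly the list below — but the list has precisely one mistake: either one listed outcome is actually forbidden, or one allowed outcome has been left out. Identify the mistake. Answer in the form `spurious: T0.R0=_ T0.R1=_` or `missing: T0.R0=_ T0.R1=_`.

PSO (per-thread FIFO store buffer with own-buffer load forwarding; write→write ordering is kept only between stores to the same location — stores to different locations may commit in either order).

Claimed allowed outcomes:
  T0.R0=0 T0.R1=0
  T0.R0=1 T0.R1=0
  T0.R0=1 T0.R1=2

outcome vector order: (T0.R0,T0.R1)
[PSO] allowed = {00; 02; 10; 12}
PSO∖claimed = {02}

missing: T0.R0=0 T0.R1=2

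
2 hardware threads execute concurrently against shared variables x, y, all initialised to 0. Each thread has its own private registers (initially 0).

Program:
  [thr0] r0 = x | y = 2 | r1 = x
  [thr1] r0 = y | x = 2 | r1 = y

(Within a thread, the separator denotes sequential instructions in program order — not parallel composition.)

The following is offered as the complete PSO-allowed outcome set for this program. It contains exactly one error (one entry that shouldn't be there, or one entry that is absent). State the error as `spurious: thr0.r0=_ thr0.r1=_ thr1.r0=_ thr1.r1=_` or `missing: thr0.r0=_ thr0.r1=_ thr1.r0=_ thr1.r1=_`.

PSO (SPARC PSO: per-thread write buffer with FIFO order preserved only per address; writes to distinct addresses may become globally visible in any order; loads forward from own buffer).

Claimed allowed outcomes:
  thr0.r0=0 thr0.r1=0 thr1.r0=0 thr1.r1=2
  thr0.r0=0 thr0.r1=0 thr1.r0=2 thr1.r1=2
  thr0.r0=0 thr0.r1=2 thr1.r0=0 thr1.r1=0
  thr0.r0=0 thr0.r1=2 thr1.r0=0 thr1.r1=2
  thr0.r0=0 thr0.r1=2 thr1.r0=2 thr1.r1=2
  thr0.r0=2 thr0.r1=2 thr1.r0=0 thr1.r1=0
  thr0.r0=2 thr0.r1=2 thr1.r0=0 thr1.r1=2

missing: thr0.r0=0 thr0.r1=0 thr1.r0=0 thr1.r1=0

outcome vector order: (thr0.r0,thr0.r1,thr1.r0,thr1.r1)
[PSO] allowed = {0000, 0002, 0022, 0200, 0202, 0222, 2200, 2202}
PSO∖claimed = {0000}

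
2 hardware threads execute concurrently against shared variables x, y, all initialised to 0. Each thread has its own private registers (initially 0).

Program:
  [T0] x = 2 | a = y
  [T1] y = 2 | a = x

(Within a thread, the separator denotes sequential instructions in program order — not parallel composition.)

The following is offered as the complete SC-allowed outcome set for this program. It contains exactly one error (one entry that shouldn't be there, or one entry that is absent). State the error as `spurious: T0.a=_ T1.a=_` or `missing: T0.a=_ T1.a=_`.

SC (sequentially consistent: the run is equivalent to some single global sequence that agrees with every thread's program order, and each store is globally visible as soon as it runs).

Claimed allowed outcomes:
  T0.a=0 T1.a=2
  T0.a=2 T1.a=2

missing: T0.a=2 T1.a=0

outcome vector order: (T0.a,T1.a)
SC (3): 02, 20, 22
SC∖claimed = {20}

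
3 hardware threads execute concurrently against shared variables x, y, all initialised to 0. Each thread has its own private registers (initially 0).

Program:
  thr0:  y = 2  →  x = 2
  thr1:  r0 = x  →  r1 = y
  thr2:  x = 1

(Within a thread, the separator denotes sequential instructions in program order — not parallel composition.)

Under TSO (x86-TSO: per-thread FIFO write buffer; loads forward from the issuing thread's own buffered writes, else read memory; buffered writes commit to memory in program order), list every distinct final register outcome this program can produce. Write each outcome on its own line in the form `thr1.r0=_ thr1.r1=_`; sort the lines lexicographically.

thr1.r0=0 thr1.r1=0
thr1.r0=0 thr1.r1=2
thr1.r0=1 thr1.r1=0
thr1.r0=1 thr1.r1=2
thr1.r0=2 thr1.r1=2

outcome vector order: (thr1.r0,thr1.r1)
|TSO outcomes| = 5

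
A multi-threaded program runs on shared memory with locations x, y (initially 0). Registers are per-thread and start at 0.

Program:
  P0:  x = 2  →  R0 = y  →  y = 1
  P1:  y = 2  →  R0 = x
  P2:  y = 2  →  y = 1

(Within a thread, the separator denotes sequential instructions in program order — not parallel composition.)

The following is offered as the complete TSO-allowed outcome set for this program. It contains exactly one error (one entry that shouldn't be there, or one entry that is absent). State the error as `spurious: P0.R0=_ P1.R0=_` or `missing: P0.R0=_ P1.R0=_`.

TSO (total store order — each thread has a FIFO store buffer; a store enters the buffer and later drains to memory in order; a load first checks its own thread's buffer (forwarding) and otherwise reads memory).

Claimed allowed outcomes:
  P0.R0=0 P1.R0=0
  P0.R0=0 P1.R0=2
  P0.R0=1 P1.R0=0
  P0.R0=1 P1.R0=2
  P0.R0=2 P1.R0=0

outcome vector order: (P0.R0,P1.R0)
TSO (6): 0/0, 0/2, 1/0, 1/2, 2/0, 2/2
TSO∖claimed = {2/2}

missing: P0.R0=2 P1.R0=2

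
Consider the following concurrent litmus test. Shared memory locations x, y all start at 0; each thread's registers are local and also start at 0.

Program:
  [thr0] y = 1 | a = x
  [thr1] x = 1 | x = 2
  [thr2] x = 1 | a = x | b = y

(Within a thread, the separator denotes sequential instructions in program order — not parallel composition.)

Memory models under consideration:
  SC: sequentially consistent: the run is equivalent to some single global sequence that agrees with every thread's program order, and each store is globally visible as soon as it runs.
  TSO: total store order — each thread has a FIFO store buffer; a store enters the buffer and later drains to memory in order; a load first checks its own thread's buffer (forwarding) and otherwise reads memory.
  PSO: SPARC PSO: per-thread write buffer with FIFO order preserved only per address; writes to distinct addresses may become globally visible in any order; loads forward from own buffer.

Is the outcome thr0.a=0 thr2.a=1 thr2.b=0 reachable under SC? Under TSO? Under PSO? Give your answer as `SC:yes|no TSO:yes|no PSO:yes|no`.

outcome vector order: (thr0.a,thr2.a,thr2.b)
under SC → (0,1,1), (0,2,1), (1,1,0), (1,1,1), (1,2,1), (2,1,0), (2,1,1), (2,2,0), (2,2,1)
under TSO → (0,1,0), (0,1,1), (0,2,0), (0,2,1), (1,1,0), (1,1,1), (1,2,0), (1,2,1), (2,1,0), (2,1,1), (2,2,0), (2,2,1)
under PSO → (0,1,0), (0,1,1), (0,2,0), (0,2,1), (1,1,0), (1,1,1), (1,2,0), (1,2,1), (2,1,0), (2,1,1), (2,2,0), (2,2,1)
target (0,1,0) ∈ {TSO,PSO}

SC:no TSO:yes PSO:yes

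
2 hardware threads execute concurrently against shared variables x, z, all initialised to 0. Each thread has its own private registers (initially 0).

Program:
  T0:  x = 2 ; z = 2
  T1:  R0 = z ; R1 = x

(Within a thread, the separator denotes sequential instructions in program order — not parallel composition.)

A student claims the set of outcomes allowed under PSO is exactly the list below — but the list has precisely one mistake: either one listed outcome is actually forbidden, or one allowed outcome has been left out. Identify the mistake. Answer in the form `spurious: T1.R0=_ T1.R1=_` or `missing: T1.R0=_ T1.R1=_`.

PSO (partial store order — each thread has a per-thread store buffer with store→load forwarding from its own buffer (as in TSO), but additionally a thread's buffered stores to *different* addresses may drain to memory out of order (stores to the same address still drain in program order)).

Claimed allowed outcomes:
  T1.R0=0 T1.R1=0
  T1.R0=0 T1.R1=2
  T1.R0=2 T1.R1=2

outcome vector order: (T1.R0,T1.R1)
PSO (4): 0/0; 0/2; 2/0; 2/2
PSO∖claimed = {2/0}

missing: T1.R0=2 T1.R1=0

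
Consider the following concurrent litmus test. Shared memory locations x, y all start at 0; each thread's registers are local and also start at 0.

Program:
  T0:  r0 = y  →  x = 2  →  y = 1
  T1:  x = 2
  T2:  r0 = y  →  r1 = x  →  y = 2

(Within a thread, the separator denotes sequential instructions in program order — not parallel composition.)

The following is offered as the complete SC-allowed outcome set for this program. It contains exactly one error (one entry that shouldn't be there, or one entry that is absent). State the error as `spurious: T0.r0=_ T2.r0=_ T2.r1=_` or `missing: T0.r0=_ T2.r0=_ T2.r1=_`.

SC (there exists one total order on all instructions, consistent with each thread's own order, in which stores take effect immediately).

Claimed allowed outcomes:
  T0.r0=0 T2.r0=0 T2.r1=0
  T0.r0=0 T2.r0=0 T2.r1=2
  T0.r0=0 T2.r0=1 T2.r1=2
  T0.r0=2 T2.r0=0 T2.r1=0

outcome vector order: (T0.r0,T2.r0,T2.r1)
SC (5): <0 0 0>; <0 0 2>; <0 1 2>; <2 0 0>; <2 0 2>
SC∖claimed = {<2 0 2>}

missing: T0.r0=2 T2.r0=0 T2.r1=2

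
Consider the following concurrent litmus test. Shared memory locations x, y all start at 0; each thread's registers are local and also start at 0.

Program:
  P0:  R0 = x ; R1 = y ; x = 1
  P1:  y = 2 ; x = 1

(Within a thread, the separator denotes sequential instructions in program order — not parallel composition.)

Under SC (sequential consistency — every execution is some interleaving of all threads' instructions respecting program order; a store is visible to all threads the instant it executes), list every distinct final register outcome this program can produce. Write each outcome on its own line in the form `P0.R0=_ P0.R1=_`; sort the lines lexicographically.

P0.R0=0 P0.R1=0
P0.R0=0 P0.R1=2
P0.R0=1 P0.R1=2

outcome vector order: (P0.R0,P0.R1)
|SC outcomes| = 3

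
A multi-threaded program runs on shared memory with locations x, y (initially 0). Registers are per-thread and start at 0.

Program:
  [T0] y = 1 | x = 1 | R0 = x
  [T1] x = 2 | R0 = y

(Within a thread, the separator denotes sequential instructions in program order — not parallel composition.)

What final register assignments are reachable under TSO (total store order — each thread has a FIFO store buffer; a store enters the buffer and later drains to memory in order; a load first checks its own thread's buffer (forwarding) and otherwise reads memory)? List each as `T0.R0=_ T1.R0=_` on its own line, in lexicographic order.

T0.R0=1 T1.R0=0
T0.R0=1 T1.R0=1
T0.R0=2 T1.R0=0
T0.R0=2 T1.R0=1

outcome vector order: (T0.R0,T1.R0)
|TSO outcomes| = 4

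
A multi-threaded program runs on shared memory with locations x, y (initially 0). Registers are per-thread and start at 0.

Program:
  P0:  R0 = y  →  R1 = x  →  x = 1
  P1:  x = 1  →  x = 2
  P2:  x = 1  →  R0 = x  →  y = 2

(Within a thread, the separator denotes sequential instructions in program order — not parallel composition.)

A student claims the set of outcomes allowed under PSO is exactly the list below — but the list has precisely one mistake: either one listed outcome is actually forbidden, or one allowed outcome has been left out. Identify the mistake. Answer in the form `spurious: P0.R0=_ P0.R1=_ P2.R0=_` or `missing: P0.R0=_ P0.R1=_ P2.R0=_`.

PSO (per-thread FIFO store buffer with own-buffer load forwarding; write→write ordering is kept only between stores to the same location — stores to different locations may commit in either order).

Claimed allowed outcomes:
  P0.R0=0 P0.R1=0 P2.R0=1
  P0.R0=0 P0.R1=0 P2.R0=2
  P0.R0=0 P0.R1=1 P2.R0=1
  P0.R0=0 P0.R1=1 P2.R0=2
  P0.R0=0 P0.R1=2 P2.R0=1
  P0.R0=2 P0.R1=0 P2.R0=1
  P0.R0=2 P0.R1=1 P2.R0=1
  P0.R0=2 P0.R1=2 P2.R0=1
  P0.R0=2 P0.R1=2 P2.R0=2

outcome vector order: (P0.R0,P0.R1,P2.R0)
PSO (10): 0/0/1; 0/0/2; 0/1/1; 0/1/2; 0/2/1; 0/2/2; 2/0/1; 2/1/1; 2/2/1; 2/2/2
PSO∖claimed = {0/2/2}

missing: P0.R0=0 P0.R1=2 P2.R0=2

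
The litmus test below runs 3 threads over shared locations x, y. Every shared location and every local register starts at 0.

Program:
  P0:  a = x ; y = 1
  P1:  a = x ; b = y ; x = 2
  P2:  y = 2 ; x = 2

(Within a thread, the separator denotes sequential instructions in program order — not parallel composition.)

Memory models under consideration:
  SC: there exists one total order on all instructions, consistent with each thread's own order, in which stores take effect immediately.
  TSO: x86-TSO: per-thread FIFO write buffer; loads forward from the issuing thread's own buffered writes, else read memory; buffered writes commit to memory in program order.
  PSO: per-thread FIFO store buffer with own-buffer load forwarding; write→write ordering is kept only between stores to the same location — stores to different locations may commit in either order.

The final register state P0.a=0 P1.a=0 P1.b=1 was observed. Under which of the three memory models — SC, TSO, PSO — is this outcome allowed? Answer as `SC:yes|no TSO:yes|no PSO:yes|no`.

SC:yes TSO:yes PSO:yes

outcome vector order: (P0.a,P1.a,P1.b)
SC (10): <0 0 0>; <0 0 1>; <0 0 2>; <0 2 1>; <0 2 2>; <2 0 0>; <2 0 1>; <2 0 2>; <2 2 1>; <2 2 2>
TSO (10): <0 0 0>; <0 0 1>; <0 0 2>; <0 2 1>; <0 2 2>; <2 0 0>; <2 0 1>; <2 0 2>; <2 2 1>; <2 2 2>
PSO (12): <0 0 0>; <0 0 1>; <0 0 2>; <0 2 0>; <0 2 1>; <0 2 2>; <2 0 0>; <2 0 1>; <2 0 2>; <2 2 0>; <2 2 1>; <2 2 2>
target <0 0 1> ∈ {SC,TSO,PSO}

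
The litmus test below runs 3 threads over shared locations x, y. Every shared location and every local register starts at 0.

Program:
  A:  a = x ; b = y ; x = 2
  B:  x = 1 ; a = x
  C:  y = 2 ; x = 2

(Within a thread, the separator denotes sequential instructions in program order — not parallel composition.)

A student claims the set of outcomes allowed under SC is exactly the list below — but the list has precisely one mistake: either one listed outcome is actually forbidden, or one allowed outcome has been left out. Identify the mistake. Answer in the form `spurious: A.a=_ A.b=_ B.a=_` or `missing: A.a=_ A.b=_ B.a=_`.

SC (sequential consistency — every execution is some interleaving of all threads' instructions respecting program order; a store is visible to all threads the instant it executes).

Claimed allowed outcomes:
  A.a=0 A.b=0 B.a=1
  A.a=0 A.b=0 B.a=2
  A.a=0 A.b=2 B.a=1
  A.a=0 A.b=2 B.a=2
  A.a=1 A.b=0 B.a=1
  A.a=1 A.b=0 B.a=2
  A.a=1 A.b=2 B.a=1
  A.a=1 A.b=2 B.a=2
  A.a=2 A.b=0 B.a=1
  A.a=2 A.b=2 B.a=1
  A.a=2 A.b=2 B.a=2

outcome vector order: (A.a,A.b,B.a)
under SC → (0,0,1), (0,0,2), (0,2,1), (0,2,2), (1,0,1), (1,0,2), (1,2,1), (1,2,2), (2,2,1), (2,2,2)
claimed∖SC = {(2,0,1)}

spurious: A.a=2 A.b=0 B.a=1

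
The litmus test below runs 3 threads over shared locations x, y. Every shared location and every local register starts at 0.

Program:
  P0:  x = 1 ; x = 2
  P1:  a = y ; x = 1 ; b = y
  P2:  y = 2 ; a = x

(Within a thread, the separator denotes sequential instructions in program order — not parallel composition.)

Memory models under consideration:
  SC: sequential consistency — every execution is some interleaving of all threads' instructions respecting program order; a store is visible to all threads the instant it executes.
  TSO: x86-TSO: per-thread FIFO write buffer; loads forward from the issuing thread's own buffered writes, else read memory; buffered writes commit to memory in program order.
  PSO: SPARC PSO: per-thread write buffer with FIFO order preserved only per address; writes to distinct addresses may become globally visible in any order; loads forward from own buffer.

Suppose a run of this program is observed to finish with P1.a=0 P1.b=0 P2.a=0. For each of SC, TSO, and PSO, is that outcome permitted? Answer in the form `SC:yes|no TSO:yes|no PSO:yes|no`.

outcome vector order: (P1.a,P1.b,P2.a)
SC (8): 0/0/1 0/0/2 0/2/0 0/2/1 0/2/2 2/2/0 2/2/1 2/2/2
TSO (9): 0/0/0 0/0/1 0/0/2 0/2/0 0/2/1 0/2/2 2/2/0 2/2/1 2/2/2
PSO (9): 0/0/0 0/0/1 0/0/2 0/2/0 0/2/1 0/2/2 2/2/0 2/2/1 2/2/2
target 0/0/0 ∈ {TSO,PSO}

SC:no TSO:yes PSO:yes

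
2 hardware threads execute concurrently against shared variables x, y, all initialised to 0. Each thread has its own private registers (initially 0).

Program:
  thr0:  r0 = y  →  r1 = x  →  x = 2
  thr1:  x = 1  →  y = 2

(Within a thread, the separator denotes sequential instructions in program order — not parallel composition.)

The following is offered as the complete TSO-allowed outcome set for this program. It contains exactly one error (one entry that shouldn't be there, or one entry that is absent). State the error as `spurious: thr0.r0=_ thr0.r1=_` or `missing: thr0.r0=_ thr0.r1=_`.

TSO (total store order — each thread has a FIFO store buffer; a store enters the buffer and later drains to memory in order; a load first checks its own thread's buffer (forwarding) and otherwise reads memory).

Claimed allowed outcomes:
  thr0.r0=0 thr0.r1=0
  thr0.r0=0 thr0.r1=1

missing: thr0.r0=2 thr0.r1=1

outcome vector order: (thr0.r0,thr0.r1)
TSO: 3 outcomes — {00 01 21}
TSO∖claimed = {21}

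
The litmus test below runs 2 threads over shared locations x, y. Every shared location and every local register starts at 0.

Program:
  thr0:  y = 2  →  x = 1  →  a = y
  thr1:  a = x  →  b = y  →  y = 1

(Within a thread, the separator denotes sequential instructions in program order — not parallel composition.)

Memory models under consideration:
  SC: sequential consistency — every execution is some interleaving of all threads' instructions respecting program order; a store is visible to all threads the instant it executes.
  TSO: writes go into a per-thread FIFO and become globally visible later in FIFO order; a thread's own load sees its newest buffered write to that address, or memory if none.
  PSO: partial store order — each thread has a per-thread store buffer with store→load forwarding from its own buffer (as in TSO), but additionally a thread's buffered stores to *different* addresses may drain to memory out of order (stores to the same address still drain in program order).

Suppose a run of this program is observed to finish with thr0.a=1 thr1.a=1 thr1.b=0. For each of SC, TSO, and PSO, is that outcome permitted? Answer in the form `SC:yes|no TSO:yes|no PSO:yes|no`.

outcome vector order: (thr0.a,thr1.a,thr1.b)
under SC → 1/0/0, 1/0/2, 1/1/2, 2/0/0, 2/0/2, 2/1/2
under TSO → 1/0/0, 1/0/2, 1/1/2, 2/0/0, 2/0/2, 2/1/2
under PSO → 1/0/0, 1/0/2, 1/1/0, 1/1/2, 2/0/0, 2/0/2, 2/1/0, 2/1/2
target 1/1/0 ∈ {PSO}

SC:no TSO:no PSO:yes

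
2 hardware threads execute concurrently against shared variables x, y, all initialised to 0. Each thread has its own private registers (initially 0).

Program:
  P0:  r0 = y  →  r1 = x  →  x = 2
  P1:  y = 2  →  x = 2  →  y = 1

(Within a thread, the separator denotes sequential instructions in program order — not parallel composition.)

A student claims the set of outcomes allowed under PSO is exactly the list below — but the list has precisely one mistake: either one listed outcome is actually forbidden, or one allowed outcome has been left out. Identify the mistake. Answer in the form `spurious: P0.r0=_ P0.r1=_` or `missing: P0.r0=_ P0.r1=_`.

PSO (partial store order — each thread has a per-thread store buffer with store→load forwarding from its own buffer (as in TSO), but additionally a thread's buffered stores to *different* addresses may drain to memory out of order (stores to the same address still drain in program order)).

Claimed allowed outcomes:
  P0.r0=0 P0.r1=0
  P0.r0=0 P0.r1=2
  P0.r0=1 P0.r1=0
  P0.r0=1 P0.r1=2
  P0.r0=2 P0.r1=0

missing: P0.r0=2 P0.r1=2

outcome vector order: (P0.r0,P0.r1)
[PSO] allowed = {00, 02, 10, 12, 20, 22}
PSO∖claimed = {22}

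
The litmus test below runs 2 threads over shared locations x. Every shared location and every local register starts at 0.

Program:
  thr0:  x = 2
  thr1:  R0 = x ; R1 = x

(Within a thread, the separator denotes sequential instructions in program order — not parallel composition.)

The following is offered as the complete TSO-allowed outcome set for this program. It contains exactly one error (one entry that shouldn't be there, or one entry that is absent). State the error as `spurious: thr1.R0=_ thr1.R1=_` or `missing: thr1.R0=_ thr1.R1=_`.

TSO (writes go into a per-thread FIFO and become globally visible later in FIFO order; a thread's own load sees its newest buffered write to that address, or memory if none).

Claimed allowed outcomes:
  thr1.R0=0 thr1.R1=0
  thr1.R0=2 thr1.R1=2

missing: thr1.R0=0 thr1.R1=2

outcome vector order: (thr1.R0,thr1.R1)
[TSO] allowed = {(0,0), (0,2), (2,2)}
TSO∖claimed = {(0,2)}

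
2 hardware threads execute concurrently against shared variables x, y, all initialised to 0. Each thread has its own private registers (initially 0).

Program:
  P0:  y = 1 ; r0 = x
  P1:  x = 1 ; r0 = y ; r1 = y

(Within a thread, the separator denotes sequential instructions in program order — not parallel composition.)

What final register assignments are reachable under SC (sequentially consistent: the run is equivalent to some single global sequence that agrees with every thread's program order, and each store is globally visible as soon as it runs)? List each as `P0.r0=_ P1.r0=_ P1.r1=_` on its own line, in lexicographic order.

outcome vector order: (P0.r0,P1.r0,P1.r1)
|SC outcomes| = 4

P0.r0=0 P1.r0=1 P1.r1=1
P0.r0=1 P1.r0=0 P1.r1=0
P0.r0=1 P1.r0=0 P1.r1=1
P0.r0=1 P1.r0=1 P1.r1=1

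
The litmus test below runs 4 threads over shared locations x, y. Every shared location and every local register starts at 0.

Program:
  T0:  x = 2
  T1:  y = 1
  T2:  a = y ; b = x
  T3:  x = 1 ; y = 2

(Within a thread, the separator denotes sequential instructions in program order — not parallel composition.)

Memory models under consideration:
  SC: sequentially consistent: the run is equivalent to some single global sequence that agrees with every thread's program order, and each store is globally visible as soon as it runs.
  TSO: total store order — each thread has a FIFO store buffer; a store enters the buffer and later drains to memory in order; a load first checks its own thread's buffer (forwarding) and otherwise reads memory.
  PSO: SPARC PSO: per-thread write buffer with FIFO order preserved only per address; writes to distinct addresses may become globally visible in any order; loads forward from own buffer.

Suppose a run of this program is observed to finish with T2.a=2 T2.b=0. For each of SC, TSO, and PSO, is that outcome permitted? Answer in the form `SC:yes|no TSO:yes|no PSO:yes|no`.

SC:no TSO:no PSO:yes

outcome vector order: (T2.a,T2.b)
SC (8): 0/0, 0/1, 0/2, 1/0, 1/1, 1/2, 2/1, 2/2
TSO (8): 0/0, 0/1, 0/2, 1/0, 1/1, 1/2, 2/1, 2/2
PSO (9): 0/0, 0/1, 0/2, 1/0, 1/1, 1/2, 2/0, 2/1, 2/2
target 2/0 ∈ {PSO}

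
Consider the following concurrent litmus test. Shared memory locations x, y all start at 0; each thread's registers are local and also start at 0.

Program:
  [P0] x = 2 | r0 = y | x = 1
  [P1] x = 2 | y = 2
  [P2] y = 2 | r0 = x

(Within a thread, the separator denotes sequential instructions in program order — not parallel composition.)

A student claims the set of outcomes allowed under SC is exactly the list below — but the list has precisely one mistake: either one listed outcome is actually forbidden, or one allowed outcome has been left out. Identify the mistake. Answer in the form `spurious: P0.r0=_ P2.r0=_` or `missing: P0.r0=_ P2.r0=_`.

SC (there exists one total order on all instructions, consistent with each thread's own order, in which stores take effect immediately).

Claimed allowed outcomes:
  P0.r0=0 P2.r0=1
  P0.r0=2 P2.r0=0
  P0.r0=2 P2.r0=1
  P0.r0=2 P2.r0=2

missing: P0.r0=0 P2.r0=2

outcome vector order: (P0.r0,P2.r0)
SC: 5 outcomes — {(0,1), (0,2), (2,0), (2,1), (2,2)}
SC∖claimed = {(0,2)}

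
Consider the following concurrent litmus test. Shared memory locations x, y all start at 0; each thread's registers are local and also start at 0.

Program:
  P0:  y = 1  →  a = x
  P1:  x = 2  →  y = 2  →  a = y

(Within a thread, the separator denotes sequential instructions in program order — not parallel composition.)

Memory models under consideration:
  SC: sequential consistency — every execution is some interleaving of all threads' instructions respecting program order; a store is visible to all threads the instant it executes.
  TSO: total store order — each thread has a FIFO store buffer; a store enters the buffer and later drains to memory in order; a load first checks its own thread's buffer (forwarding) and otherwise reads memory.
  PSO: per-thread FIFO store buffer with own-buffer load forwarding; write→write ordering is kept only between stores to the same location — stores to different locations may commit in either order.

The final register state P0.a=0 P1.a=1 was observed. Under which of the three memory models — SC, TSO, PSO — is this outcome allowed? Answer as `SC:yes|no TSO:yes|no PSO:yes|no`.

SC:no TSO:yes PSO:yes

outcome vector order: (P0.a,P1.a)
SC: 3 outcomes — {<0 2>, <2 1>, <2 2>}
TSO: 4 outcomes — {<0 1>, <0 2>, <2 1>, <2 2>}
PSO: 4 outcomes — {<0 1>, <0 2>, <2 1>, <2 2>}
target <0 1> ∈ {TSO,PSO}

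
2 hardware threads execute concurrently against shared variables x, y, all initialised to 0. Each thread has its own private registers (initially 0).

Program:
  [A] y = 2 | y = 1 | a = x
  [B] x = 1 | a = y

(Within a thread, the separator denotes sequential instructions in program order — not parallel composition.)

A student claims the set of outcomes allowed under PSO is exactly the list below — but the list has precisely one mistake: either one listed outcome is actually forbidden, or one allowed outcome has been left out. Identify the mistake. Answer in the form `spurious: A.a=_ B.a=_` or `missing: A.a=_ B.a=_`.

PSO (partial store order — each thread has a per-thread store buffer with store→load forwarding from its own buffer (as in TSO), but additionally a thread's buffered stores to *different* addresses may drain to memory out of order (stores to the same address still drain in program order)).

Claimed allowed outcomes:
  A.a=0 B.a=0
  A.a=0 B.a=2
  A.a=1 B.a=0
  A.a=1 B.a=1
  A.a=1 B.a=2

missing: A.a=0 B.a=1

outcome vector order: (A.a,B.a)
PSO (6): 00, 01, 02, 10, 11, 12
PSO∖claimed = {01}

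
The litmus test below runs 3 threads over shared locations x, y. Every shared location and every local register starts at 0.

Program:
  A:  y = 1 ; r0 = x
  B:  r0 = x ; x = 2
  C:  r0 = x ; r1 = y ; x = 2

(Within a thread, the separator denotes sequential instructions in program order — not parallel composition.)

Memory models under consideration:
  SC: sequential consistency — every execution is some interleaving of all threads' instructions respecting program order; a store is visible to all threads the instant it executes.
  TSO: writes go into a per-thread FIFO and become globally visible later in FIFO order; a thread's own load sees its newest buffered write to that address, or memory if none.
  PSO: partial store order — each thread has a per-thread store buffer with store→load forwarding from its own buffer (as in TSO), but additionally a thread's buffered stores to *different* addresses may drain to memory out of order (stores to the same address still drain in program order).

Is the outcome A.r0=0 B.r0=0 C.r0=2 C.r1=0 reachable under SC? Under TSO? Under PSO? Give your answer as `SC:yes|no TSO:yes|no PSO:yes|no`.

outcome vector order: (A.r0,B.r0,C.r0,C.r1)
SC: 11 outcomes — {0000 0001 0021 0200 0201 2000 2001 2020 2021 2200 2201}
TSO: 12 outcomes — {0000 0001 0020 0021 0200 0201 2000 2001 2020 2021 2200 2201}
PSO: 12 outcomes — {0000 0001 0020 0021 0200 0201 2000 2001 2020 2021 2200 2201}
target 0020 ∈ {TSO,PSO}

SC:no TSO:yes PSO:yes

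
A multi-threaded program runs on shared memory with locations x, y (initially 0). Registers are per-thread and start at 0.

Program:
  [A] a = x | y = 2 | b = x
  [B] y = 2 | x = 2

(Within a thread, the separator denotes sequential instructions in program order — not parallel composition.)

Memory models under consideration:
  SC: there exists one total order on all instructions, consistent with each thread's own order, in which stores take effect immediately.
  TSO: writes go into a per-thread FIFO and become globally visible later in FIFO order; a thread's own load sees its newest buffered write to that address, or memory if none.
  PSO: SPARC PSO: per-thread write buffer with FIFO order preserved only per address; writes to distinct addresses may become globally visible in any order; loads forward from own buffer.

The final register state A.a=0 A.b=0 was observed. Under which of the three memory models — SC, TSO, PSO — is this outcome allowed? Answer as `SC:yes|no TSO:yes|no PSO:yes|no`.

SC:yes TSO:yes PSO:yes

outcome vector order: (A.a,A.b)
SC: 3 outcomes — {<0 0>; <0 2>; <2 2>}
TSO: 3 outcomes — {<0 0>; <0 2>; <2 2>}
PSO: 3 outcomes — {<0 0>; <0 2>; <2 2>}
target <0 0> ∈ {SC,TSO,PSO}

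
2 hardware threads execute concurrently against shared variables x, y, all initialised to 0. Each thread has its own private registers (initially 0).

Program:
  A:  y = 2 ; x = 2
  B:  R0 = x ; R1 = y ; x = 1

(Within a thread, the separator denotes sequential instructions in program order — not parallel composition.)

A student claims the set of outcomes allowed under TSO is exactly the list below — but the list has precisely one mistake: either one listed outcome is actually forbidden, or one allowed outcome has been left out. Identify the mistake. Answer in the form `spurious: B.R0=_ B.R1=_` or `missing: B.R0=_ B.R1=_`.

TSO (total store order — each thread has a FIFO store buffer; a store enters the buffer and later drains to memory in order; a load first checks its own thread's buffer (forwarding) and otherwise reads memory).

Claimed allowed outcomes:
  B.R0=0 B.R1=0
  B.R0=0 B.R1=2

outcome vector order: (B.R0,B.R1)
[TSO] allowed = {(0,0) (0,2) (2,2)}
TSO∖claimed = {(2,2)}

missing: B.R0=2 B.R1=2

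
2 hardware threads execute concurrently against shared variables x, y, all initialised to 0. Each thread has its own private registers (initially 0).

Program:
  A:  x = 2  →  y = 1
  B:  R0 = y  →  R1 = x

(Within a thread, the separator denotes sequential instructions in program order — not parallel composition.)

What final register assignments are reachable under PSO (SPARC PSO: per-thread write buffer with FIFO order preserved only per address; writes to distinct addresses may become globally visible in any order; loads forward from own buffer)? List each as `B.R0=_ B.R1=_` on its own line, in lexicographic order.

outcome vector order: (B.R0,B.R1)
|PSO outcomes| = 4

B.R0=0 B.R1=0
B.R0=0 B.R1=2
B.R0=1 B.R1=0
B.R0=1 B.R1=2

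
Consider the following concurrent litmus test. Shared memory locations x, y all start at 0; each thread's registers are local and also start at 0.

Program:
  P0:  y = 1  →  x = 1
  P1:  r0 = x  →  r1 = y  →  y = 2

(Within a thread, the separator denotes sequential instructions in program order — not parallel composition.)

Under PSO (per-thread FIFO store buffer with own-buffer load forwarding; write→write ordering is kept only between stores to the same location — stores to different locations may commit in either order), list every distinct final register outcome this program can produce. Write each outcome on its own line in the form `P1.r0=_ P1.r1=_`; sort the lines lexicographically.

outcome vector order: (P1.r0,P1.r1)
|PSO outcomes| = 4

P1.r0=0 P1.r1=0
P1.r0=0 P1.r1=1
P1.r0=1 P1.r1=0
P1.r0=1 P1.r1=1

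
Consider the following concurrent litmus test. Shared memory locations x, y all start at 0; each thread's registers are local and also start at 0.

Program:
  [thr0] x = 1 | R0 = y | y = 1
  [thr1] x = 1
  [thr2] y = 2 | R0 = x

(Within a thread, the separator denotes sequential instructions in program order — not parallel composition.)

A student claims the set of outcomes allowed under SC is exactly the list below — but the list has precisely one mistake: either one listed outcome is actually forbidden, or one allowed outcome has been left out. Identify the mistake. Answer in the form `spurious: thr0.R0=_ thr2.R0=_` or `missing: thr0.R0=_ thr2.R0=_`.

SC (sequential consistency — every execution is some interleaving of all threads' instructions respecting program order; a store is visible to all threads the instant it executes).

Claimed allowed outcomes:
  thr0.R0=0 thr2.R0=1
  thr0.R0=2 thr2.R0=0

outcome vector order: (thr0.R0,thr2.R0)
SC: 3 outcomes — {<0 1>, <2 0>, <2 1>}
SC∖claimed = {<2 1>}

missing: thr0.R0=2 thr2.R0=1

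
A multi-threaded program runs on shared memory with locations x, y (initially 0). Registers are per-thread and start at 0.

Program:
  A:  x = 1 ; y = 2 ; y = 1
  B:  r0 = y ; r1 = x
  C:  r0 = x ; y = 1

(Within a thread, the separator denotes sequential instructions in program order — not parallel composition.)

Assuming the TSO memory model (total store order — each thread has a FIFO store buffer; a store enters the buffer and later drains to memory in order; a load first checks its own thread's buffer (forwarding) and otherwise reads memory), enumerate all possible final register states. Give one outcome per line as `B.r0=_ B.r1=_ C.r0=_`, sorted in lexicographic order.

outcome vector order: (B.r0,B.r1,C.r0)
|TSO outcomes| = 9

B.r0=0 B.r1=0 C.r0=0
B.r0=0 B.r1=0 C.r0=1
B.r0=0 B.r1=1 C.r0=0
B.r0=0 B.r1=1 C.r0=1
B.r0=1 B.r1=0 C.r0=0
B.r0=1 B.r1=1 C.r0=0
B.r0=1 B.r1=1 C.r0=1
B.r0=2 B.r1=1 C.r0=0
B.r0=2 B.r1=1 C.r0=1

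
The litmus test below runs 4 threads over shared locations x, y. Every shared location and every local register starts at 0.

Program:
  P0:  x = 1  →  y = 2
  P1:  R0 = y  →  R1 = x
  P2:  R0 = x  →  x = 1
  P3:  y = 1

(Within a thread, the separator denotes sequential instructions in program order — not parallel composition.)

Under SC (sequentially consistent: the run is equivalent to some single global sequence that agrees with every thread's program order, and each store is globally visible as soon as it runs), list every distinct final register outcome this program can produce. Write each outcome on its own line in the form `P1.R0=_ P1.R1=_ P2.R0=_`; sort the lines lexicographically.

outcome vector order: (P1.R0,P1.R1,P2.R0)
|SC outcomes| = 10

P1.R0=0 P1.R1=0 P2.R0=0
P1.R0=0 P1.R1=0 P2.R0=1
P1.R0=0 P1.R1=1 P2.R0=0
P1.R0=0 P1.R1=1 P2.R0=1
P1.R0=1 P1.R1=0 P2.R0=0
P1.R0=1 P1.R1=0 P2.R0=1
P1.R0=1 P1.R1=1 P2.R0=0
P1.R0=1 P1.R1=1 P2.R0=1
P1.R0=2 P1.R1=1 P2.R0=0
P1.R0=2 P1.R1=1 P2.R0=1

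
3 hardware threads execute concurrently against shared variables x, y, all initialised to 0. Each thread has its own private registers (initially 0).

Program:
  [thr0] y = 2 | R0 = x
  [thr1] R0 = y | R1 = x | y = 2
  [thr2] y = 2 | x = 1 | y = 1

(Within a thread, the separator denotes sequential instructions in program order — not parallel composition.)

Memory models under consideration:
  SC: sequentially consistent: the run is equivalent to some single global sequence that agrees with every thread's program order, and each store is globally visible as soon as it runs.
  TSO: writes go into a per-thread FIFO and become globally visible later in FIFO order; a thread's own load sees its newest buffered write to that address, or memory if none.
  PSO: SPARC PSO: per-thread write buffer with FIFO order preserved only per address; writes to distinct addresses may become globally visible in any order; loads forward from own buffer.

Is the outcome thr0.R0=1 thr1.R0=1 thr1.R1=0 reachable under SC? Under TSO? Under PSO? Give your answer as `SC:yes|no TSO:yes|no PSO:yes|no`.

outcome vector order: (thr0.R0,thr1.R0,thr1.R1)
SC: 10 outcomes — {000, 001, 011, 020, 021, 100, 101, 111, 120, 121}
TSO: 10 outcomes — {000, 001, 011, 020, 021, 100, 101, 111, 120, 121}
PSO: 12 outcomes — {000, 001, 010, 011, 020, 021, 100, 101, 110, 111, 120, 121}
target 110 ∈ {PSO}

SC:no TSO:no PSO:yes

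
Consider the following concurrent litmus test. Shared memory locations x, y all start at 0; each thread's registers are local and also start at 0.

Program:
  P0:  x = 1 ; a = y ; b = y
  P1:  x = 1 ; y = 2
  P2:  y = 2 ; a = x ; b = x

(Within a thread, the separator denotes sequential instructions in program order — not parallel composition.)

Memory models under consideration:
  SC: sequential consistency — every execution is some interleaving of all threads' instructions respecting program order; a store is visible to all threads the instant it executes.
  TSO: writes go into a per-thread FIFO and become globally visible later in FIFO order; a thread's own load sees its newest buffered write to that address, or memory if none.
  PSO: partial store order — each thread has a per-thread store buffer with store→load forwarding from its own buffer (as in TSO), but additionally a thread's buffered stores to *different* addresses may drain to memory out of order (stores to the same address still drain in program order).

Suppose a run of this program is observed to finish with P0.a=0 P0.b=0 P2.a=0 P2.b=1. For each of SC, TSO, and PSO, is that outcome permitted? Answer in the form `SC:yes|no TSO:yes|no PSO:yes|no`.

SC:no TSO:yes PSO:yes

outcome vector order: (P0.a,P0.b,P2.a,P2.b)
SC: 5 outcomes — {0011, 0211, 2200, 2201, 2211}
TSO: 9 outcomes — {0000, 0001, 0011, 0200, 0201, 0211, 2200, 2201, 2211}
PSO: 9 outcomes — {0000, 0001, 0011, 0200, 0201, 0211, 2200, 2201, 2211}
target 0001 ∈ {TSO,PSO}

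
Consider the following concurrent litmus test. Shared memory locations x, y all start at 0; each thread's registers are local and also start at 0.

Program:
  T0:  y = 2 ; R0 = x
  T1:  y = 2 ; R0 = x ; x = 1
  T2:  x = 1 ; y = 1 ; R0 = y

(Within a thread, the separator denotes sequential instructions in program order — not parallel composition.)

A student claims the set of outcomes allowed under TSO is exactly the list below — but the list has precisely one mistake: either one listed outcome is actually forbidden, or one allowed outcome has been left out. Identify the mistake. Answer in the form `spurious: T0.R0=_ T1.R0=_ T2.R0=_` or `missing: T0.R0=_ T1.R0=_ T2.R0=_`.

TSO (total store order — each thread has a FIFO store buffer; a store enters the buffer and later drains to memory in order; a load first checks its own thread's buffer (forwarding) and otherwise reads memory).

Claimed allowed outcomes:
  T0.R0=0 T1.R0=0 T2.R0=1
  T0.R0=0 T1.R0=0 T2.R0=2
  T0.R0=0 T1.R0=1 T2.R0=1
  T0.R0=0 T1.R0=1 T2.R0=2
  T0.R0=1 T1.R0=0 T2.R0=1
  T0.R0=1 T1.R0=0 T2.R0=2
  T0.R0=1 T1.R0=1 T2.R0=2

missing: T0.R0=1 T1.R0=1 T2.R0=1

outcome vector order: (T0.R0,T1.R0,T2.R0)
[TSO] allowed = {0/0/1 0/0/2 0/1/1 0/1/2 1/0/1 1/0/2 1/1/1 1/1/2}
TSO∖claimed = {1/1/1}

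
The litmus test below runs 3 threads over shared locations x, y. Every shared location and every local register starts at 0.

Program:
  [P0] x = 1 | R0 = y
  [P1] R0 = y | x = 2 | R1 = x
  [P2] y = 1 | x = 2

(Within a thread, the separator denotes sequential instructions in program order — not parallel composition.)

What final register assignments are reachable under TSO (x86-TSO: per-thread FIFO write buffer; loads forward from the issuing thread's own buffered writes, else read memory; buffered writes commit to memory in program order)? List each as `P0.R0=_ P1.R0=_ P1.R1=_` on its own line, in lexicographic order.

P0.R0=0 P1.R0=0 P1.R1=1
P0.R0=0 P1.R0=0 P1.R1=2
P0.R0=0 P1.R0=1 P1.R1=1
P0.R0=0 P1.R0=1 P1.R1=2
P0.R0=1 P1.R0=0 P1.R1=1
P0.R0=1 P1.R0=0 P1.R1=2
P0.R0=1 P1.R0=1 P1.R1=1
P0.R0=1 P1.R0=1 P1.R1=2

outcome vector order: (P0.R0,P1.R0,P1.R1)
|TSO outcomes| = 8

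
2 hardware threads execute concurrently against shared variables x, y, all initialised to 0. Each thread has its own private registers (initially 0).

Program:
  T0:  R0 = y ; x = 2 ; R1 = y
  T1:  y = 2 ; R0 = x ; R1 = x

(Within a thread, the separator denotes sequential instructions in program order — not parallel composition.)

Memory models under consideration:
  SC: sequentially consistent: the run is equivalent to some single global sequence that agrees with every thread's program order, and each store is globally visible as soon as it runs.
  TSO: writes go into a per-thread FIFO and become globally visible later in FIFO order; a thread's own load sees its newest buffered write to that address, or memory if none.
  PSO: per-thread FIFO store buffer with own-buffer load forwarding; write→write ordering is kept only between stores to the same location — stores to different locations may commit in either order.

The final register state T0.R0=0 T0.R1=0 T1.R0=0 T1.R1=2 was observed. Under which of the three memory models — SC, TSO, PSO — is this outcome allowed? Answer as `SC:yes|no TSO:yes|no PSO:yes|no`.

SC:no TSO:yes PSO:yes

outcome vector order: (T0.R0,T0.R1,T1.R0,T1.R1)
SC: 7 outcomes — {(0,0,2,2), (0,2,0,0), (0,2,0,2), (0,2,2,2), (2,2,0,0), (2,2,0,2), (2,2,2,2)}
TSO: 9 outcomes — {(0,0,0,0), (0,0,0,2), (0,0,2,2), (0,2,0,0), (0,2,0,2), (0,2,2,2), (2,2,0,0), (2,2,0,2), (2,2,2,2)}
PSO: 9 outcomes — {(0,0,0,0), (0,0,0,2), (0,0,2,2), (0,2,0,0), (0,2,0,2), (0,2,2,2), (2,2,0,0), (2,2,0,2), (2,2,2,2)}
target (0,0,0,2) ∈ {TSO,PSO}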